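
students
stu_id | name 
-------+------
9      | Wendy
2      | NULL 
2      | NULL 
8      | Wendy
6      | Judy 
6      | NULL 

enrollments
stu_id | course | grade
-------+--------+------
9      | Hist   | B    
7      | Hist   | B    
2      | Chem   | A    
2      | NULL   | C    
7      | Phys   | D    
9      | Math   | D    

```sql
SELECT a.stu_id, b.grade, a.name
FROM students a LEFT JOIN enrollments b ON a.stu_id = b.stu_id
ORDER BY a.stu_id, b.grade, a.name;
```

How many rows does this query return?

9

LEFT JOIN keeps every row from `students`; unmatched rows get NULL for `enrollments`'s columns.
Matching on a.stu_id = b.stu_id.
Matched pairs: 6; unmatched a rows kept: 3.
Total: 6 matched + 3 padded = 9 rows.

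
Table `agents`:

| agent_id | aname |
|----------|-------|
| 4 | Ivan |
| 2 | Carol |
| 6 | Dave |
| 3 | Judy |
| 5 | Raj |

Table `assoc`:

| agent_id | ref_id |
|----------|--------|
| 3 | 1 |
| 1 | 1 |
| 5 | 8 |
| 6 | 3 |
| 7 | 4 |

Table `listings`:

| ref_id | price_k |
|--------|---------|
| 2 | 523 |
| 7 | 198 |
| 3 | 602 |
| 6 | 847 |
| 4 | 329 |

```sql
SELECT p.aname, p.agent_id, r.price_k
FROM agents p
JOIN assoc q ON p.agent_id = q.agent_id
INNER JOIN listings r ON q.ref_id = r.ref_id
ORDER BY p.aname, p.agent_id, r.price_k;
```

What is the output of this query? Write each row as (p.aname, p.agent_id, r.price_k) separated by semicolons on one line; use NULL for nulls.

(Dave, 6, 602)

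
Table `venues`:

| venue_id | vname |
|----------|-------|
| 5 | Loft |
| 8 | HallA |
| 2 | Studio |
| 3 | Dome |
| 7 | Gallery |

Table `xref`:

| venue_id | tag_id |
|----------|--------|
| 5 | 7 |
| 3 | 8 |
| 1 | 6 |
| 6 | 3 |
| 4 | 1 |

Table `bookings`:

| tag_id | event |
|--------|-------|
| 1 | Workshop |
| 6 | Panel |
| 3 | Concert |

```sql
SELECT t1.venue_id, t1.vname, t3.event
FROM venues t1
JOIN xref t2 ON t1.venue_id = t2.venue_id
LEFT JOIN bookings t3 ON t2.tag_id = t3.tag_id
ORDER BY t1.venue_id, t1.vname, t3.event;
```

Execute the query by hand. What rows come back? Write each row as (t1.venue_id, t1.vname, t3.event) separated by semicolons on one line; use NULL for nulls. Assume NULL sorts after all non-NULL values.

(3, Dome, NULL); (5, Loft, NULL)

Joins associate left-to-right: venues INNER JOIN xref on venue_id gives 2 intermediate row(s).
Then LEFT JOIN `bookings t3` on tag_id: each of those 2 rows is kept; rows whose t2.tag_id has no match in t3 get NULL for t3's columns.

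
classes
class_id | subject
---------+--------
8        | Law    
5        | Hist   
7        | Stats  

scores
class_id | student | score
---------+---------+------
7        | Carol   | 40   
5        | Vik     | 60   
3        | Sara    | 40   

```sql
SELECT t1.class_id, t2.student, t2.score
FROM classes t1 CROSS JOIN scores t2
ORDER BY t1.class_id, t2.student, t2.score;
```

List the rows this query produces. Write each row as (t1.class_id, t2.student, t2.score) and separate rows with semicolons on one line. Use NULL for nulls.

(5, Carol, 40); (5, Sara, 40); (5, Vik, 60); (7, Carol, 40); (7, Sara, 40); (7, Vik, 60); (8, Carol, 40); (8, Sara, 40); (8, Vik, 60)

CROSS JOIN pairs every row of `classes` with every row of `scores`: 3 × 3 = 9 rows.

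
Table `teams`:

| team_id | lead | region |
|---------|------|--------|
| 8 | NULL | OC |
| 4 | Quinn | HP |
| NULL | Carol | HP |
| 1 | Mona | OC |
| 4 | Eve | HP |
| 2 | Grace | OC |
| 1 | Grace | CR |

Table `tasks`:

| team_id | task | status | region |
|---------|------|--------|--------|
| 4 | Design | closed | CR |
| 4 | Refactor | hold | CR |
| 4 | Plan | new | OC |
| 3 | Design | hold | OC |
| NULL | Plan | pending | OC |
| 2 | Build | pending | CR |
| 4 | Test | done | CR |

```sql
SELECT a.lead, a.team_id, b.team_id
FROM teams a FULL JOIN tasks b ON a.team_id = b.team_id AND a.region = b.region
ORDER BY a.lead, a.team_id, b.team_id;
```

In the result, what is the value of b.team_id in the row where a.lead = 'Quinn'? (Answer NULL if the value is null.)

NULL

FULL OUTER JOIN keeps every row from both sides; unmatched rows get NULL for the other side's columns.
Matching on a.team_id = b.team_id AND a.region = b.region. A NULL in a compared column never satisfies the condition.
Matched pairs: 0; unmatched a rows kept: 7; unmatched b rows kept: 7.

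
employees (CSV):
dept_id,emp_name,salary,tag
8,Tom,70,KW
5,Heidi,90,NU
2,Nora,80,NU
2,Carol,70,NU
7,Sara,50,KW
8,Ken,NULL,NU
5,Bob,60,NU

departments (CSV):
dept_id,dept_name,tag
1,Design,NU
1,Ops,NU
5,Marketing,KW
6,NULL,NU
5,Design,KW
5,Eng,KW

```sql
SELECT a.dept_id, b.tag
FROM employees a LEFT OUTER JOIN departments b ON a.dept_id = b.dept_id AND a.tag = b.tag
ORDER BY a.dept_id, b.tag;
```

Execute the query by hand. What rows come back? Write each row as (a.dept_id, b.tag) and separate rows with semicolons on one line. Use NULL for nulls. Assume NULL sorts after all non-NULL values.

(2, NULL); (2, NULL); (5, NULL); (5, NULL); (7, NULL); (8, NULL); (8, NULL)

LEFT JOIN keeps every row from `employees`; unmatched rows get NULL for `departments`'s columns.
Matching on a.dept_id = b.dept_id AND a.tag = b.tag.
Matched pairs: 0; unmatched a rows kept: 7.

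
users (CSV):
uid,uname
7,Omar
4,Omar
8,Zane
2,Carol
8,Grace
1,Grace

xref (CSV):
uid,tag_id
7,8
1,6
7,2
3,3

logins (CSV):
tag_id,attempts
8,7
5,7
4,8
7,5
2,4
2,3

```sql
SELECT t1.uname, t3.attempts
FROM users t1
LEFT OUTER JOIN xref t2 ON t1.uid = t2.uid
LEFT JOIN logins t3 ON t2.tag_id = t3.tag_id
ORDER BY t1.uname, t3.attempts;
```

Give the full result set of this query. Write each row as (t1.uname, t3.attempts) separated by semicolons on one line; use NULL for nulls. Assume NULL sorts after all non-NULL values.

Evaluate left to right. First `users t1 LEFT JOIN xref t2` on uid: 7 row(s).
Then LEFT JOIN `logins t3` on tag_id: each of those 7 rows is kept; rows whose t2.tag_id has no match in t3 get NULL for t3's columns.

(Carol, NULL); (Grace, NULL); (Grace, NULL); (Omar, 3); (Omar, 4); (Omar, 7); (Omar, NULL); (Zane, NULL)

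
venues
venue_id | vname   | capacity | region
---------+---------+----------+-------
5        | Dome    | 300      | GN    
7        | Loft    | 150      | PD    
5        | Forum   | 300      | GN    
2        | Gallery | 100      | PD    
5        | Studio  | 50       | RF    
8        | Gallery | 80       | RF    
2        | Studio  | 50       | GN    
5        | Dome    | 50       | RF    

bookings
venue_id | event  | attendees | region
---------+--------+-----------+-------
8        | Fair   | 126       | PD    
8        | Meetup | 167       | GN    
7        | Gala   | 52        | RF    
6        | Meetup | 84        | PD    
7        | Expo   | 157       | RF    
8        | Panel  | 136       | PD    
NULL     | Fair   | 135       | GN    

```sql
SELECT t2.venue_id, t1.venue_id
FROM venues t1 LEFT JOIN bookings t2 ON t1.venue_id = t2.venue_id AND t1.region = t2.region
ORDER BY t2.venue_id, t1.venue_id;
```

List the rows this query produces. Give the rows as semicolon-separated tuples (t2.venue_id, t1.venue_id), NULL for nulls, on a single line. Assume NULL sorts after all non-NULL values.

LEFT JOIN keeps every row from `venues`; unmatched rows get NULL for `bookings`'s columns.
Matching on t1.venue_id = t2.venue_id AND t1.region = t2.region. A NULL in a compared column never satisfies the condition.
- t1 row (venue_id=5, region=GN): no match → kept, t2 columns NULL.
- t1 row (venue_id=7, region=PD): no match → kept, t2 columns NULL.
- t1 row (venue_id=5, region=GN): no match → kept, t2 columns NULL.
- t1 row (venue_id=2, region=PD): no match → kept, t2 columns NULL.
- t1 row (venue_id=5, region=RF): no match → kept, t2 columns NULL.
- t1 row (venue_id=8, region=RF): no match → kept, t2 columns NULL.
- t1 row (venue_id=2, region=GN): no match → kept, t2 columns NULL.
- t1 row (venue_id=5, region=RF): no match → kept, t2 columns NULL.
After projecting and ordering:
t2.venue_id | t1.venue_id
NULL | 2
NULL | 2
NULL | 5
NULL | 5
NULL | 5
NULL | 5
NULL | 7
NULL | 8

(NULL, 2); (NULL, 2); (NULL, 5); (NULL, 5); (NULL, 5); (NULL, 5); (NULL, 7); (NULL, 8)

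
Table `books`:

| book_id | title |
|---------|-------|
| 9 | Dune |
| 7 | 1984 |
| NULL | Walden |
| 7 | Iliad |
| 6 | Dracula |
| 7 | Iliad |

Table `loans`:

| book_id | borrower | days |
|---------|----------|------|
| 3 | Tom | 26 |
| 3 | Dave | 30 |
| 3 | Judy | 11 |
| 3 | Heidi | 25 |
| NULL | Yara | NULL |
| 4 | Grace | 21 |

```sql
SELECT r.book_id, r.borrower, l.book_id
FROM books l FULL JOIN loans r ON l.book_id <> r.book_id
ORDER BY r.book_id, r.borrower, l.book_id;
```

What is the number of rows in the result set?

27

FULL OUTER JOIN keeps every row from both sides; unmatched rows get NULL for the other side's columns.
Matching on l.book_id <> r.book_id. A NULL in a compared column never satisfies the condition.
- l row (book_id=9): matches 5 r row(s) → 5 output row(s).
- l row (book_id=7): matches 5 r row(s) → 5 output row(s).
- l row (book_id=NULL): no match → kept, r columns NULL.
- l row (book_id=7): matches 5 r row(s) → 5 output row(s).
- l row (book_id=6): matches 5 r row(s) → 5 output row(s).
- l row (book_id=7): matches 5 r row(s) → 5 output row(s).
- 1 r row(s) had no l match → kept, l columns NULL.
Total: 25 matched + 2 padded = 27 rows.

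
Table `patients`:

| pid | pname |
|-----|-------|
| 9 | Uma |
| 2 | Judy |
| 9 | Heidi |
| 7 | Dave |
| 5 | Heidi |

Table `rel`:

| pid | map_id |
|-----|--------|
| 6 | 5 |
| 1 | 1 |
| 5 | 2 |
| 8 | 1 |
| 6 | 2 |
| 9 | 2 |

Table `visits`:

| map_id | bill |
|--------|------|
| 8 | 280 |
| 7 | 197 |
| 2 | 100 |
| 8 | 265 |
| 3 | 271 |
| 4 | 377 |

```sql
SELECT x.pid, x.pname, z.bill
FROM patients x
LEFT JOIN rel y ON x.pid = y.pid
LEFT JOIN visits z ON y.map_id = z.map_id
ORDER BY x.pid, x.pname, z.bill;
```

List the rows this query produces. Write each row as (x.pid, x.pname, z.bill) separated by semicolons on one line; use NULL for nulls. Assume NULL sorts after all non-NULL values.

Step 1 — x LEFT JOIN y on pid → 5 row(s).
Then LEFT JOIN `visits z` on map_id: each of those 5 rows is kept; rows whose y.map_id has no match in z get NULL for z's columns.

(2, Judy, NULL); (5, Heidi, 100); (7, Dave, NULL); (9, Heidi, 100); (9, Uma, 100)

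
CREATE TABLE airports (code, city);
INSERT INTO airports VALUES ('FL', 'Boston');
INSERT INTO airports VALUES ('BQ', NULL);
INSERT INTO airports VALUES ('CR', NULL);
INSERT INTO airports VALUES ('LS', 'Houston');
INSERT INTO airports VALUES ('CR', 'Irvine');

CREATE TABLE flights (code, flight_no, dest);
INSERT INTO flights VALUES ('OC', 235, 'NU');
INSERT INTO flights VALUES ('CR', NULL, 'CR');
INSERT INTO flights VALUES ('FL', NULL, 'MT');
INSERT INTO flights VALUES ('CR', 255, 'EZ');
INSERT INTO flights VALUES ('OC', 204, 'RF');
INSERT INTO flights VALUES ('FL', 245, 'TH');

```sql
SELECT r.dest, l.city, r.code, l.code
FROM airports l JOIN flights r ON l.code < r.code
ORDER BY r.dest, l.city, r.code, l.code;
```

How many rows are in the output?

18

INNER JOIN keeps only pairs where the ON condition holds.
Matching on l.code < r.code.
Matched pairs: 18.
Total: 18 rows.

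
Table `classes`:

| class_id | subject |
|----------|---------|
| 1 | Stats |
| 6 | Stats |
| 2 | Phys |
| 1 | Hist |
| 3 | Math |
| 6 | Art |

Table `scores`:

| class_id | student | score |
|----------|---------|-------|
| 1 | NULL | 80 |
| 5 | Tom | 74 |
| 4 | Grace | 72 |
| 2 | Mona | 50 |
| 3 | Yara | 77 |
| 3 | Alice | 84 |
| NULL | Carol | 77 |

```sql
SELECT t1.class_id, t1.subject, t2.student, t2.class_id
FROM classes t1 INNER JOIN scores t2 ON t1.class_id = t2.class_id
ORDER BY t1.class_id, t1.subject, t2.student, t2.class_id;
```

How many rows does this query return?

5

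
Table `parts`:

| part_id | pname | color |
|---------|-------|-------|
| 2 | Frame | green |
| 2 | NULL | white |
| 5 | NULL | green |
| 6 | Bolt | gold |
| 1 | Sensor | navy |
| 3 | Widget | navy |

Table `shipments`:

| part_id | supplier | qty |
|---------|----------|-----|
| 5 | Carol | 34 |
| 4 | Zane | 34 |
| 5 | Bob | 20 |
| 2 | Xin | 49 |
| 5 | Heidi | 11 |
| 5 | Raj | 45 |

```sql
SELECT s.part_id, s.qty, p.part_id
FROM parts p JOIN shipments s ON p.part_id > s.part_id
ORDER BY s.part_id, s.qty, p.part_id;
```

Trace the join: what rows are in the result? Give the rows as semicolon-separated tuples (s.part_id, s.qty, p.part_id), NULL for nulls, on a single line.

INNER JOIN keeps only pairs where the ON condition holds.
Matching on p.part_id > s.part_id.
- p (part_id=2) has no partner → excluded.
- p (part_id=2) has no partner → excluded.
- p (part_id=5) pairs with 2 row(s) of s.
- p (part_id=6) pairs with 6 row(s) of s.
- p (part_id=1) has no partner → excluded.
- p (part_id=3) pairs with 1 row(s) of s.
After projecting and ordering:
s.part_id | s.qty | p.part_id
2 | 49 | 3
2 | 49 | 5
2 | 49 | 6
4 | 34 | 5
4 | 34 | 6
5 | 11 | 6
5 | 20 | 6
5 | 34 | 6
5 | 45 | 6

(2, 49, 3); (2, 49, 5); (2, 49, 6); (4, 34, 5); (4, 34, 6); (5, 11, 6); (5, 20, 6); (5, 34, 6); (5, 45, 6)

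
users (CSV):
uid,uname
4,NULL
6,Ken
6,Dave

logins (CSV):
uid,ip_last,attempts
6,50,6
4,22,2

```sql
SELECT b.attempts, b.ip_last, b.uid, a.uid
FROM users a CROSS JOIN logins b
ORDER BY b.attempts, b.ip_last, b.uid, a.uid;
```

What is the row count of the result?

6

CROSS JOIN pairs every row of `users` with every row of `logins`: 3 × 2 = 6 rows.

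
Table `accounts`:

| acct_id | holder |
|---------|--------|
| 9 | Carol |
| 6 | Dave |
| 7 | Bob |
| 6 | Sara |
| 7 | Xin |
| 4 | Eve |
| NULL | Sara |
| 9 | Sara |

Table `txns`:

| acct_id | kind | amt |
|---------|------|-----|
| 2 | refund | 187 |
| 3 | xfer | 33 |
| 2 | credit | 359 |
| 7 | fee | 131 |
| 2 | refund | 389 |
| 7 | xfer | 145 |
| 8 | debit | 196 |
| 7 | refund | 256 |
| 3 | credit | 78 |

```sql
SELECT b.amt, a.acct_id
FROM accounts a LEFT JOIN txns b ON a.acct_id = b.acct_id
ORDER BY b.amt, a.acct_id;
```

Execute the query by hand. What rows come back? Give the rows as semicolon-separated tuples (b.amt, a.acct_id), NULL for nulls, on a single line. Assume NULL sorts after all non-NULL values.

(131, 7); (131, 7); (145, 7); (145, 7); (256, 7); (256, 7); (NULL, 4); (NULL, 6); (NULL, 6); (NULL, 9); (NULL, 9); (NULL, NULL)

LEFT JOIN keeps every row from `accounts`; unmatched rows get NULL for `txns`'s columns.
Matching on a.acct_id = b.acct_id. A NULL in a compared column never satisfies the condition.
- a[0] acct_id=9 → no match; kept with NULLs on the b side.
- a[1] acct_id=6 → no match; kept with NULLs on the b side.
- a[2] acct_id=7 → 3 match(es) in b → 3 row(s).
- a[3] acct_id=6 → no match; kept with NULLs on the b side.
- a[4] acct_id=7 → 3 match(es) in b → 3 row(s).
- a[5] acct_id=4 → no match; kept with NULLs on the b side.
- a[6] acct_id=NULL → no match; kept with NULLs on the b side.
- a[7] acct_id=9 → no match; kept with NULLs on the b side.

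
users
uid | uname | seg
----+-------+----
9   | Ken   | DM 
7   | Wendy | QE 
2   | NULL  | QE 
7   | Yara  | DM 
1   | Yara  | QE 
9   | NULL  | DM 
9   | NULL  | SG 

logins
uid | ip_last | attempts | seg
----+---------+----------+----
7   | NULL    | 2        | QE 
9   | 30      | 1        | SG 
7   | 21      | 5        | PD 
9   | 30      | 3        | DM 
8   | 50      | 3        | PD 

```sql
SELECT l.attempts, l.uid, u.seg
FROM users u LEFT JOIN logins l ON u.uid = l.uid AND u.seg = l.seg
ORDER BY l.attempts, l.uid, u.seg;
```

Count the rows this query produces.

LEFT JOIN keeps every row from `users`; unmatched rows get NULL for `logins`'s columns.
Matching on u.uid = l.uid AND u.seg = l.seg.
Matched pairs: 4; unmatched u rows kept: 3.
Total: 4 matched + 3 padded = 7 rows.

7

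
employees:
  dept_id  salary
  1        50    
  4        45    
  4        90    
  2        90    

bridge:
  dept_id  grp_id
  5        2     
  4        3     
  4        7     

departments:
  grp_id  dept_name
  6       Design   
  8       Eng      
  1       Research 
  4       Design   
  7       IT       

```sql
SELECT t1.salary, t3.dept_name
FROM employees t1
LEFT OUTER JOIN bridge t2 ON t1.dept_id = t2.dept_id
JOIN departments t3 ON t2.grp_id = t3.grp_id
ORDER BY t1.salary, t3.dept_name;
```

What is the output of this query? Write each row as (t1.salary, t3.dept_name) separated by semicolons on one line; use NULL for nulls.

Evaluate left to right. First `employees t1 LEFT JOIN bridge t2` on dept_id: 6 row(s).
Then INNER JOIN `departments t3` on grp_id: keep only rows whose t2.grp_id appears in t3.

(45, IT); (90, IT)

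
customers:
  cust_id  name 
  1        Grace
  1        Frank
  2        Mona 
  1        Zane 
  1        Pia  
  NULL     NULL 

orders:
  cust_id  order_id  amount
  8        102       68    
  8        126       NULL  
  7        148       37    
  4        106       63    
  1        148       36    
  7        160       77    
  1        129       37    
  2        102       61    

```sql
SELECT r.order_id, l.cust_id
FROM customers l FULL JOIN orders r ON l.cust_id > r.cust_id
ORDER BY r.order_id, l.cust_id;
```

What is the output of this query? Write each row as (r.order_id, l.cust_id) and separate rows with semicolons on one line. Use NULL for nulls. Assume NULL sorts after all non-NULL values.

(102, NULL); (102, NULL); (106, NULL); (126, NULL); (129, 2); (148, 2); (148, NULL); (160, NULL); (NULL, 1); (NULL, 1); (NULL, 1); (NULL, 1); (NULL, NULL)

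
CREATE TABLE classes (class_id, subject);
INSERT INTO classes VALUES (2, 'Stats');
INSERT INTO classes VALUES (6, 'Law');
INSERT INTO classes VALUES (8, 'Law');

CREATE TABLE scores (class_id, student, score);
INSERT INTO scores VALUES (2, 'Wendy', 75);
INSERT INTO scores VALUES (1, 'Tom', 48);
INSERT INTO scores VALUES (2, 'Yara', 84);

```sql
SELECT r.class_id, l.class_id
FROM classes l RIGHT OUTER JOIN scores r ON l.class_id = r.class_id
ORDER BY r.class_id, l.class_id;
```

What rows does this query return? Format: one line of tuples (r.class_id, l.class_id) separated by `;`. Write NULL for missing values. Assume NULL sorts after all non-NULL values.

(1, NULL); (2, 2); (2, 2)

RIGHT JOIN keeps every row from `scores`; unmatched rows get NULL for `classes`'s columns.
Matching on l.class_id = r.class_id.
- l[0] class_id=2 → 2 match(es) in r → 2 row(s).
- l[1] class_id=6 → no match.
- l[2] class_id=8 → no match.
- 1 row(s) from r found no l partner → padded with NULL.
After projecting and ordering:
r.class_id | l.class_id
1 | NULL
2 | 2
2 | 2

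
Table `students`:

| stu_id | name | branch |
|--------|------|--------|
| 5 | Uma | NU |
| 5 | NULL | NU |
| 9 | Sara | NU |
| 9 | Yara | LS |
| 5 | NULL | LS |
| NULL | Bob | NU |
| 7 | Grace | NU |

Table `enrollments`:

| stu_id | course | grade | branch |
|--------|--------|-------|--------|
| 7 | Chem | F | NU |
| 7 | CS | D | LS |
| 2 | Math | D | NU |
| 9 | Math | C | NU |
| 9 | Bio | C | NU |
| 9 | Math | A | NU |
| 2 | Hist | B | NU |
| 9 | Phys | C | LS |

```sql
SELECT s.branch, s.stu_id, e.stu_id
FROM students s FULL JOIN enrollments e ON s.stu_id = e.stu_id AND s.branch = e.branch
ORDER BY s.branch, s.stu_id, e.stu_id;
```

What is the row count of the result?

12

FULL OUTER JOIN keeps every row from both sides; unmatched rows get NULL for the other side's columns.
Matching on s.stu_id = e.stu_id AND s.branch = e.branch. A NULL in a compared column never satisfies the condition.
- s (stu_id=5, branch=NU) has no partner → padded with NULL.
- s (stu_id=5, branch=NU) has no partner → padded with NULL.
- s (stu_id=9, branch=NU) pairs with 3 row(s) of e.
- s (stu_id=9, branch=LS) pairs with 1 row(s) of e.
- s (stu_id=5, branch=LS) has no partner → padded with NULL.
- s (stu_id=NULL, branch=NU) has no partner → padded with NULL.
- s (stu_id=7, branch=NU) pairs with 1 row(s) of e.
- plus 3 unmatched e row(s), each kept with NULL s columns.
Total: 5 matched + 7 padded = 12 rows.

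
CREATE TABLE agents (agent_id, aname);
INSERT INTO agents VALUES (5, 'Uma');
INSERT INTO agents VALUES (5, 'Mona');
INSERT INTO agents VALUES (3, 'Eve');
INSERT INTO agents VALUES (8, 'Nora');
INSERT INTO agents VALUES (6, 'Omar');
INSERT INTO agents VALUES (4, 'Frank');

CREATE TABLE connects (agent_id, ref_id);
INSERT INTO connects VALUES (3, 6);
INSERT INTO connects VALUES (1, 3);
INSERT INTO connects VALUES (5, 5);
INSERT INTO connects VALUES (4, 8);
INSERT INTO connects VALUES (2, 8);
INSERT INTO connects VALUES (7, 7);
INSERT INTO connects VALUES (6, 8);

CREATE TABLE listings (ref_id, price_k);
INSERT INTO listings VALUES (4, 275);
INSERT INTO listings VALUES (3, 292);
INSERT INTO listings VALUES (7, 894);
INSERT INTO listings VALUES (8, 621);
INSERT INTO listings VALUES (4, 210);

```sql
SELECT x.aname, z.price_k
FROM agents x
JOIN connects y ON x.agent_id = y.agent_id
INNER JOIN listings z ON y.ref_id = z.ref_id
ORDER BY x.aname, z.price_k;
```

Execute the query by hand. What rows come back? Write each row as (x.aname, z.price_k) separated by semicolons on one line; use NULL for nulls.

(Frank, 621); (Omar, 621)

Joins associate left-to-right: agents INNER JOIN connects on agent_id gives 5 intermediate row(s).
Then INNER JOIN `listings z` on ref_id: keep only rows whose y.ref_id appears in z.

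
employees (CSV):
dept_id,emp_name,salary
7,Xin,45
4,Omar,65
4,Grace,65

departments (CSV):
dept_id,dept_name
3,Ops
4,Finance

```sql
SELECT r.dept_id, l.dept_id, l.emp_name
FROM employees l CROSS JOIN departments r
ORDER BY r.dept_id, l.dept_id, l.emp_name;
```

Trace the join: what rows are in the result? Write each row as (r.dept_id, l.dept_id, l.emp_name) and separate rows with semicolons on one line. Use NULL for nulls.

CROSS JOIN pairs every row of `employees` with every row of `departments`: 3 × 2 = 6 rows.
After projecting and ordering:
r.dept_id | l.dept_id | l.emp_name
3 | 4 | Grace
3 | 4 | Omar
3 | 7 | Xin
4 | 4 | Grace
4 | 4 | Omar
4 | 7 | Xin

(3, 4, Grace); (3, 4, Omar); (3, 7, Xin); (4, 4, Grace); (4, 4, Omar); (4, 7, Xin)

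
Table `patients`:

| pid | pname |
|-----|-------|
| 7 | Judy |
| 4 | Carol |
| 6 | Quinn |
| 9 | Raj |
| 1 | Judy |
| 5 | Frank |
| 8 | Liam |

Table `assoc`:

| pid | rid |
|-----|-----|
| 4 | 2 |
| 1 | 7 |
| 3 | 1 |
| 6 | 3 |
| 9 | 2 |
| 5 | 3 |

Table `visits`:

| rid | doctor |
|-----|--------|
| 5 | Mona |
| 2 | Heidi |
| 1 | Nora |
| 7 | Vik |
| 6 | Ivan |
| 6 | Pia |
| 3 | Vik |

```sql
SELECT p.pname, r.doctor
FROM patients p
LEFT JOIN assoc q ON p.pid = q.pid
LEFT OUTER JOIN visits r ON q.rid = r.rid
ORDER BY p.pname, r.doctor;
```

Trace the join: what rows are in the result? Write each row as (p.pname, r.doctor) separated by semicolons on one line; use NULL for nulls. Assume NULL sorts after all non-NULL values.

Step 1 — p LEFT JOIN q on pid → 7 row(s).
Then LEFT JOIN `visits r` on rid: each of those 7 rows is kept; rows whose q.rid has no match in r get NULL for r's columns.

(Carol, Heidi); (Frank, Vik); (Judy, Vik); (Judy, NULL); (Liam, NULL); (Quinn, Vik); (Raj, Heidi)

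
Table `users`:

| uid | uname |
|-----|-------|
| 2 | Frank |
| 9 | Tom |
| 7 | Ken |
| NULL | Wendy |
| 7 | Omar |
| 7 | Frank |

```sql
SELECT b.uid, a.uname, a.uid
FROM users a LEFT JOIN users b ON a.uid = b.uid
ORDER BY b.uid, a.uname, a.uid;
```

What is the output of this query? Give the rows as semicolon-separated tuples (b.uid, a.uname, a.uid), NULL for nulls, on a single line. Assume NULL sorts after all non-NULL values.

(2, Frank, 2); (7, Frank, 7); (7, Frank, 7); (7, Frank, 7); (7, Ken, 7); (7, Ken, 7); (7, Ken, 7); (7, Omar, 7); (7, Omar, 7); (7, Omar, 7); (9, Tom, 9); (NULL, Wendy, NULL)

LEFT JOIN keeps every row from `users a`; unmatched rows get NULL for `users b`'s columns.
Matching on a.uid = b.uid. A NULL in a compared column never satisfies the condition.
Matched pairs: 11; unmatched a rows kept: 1.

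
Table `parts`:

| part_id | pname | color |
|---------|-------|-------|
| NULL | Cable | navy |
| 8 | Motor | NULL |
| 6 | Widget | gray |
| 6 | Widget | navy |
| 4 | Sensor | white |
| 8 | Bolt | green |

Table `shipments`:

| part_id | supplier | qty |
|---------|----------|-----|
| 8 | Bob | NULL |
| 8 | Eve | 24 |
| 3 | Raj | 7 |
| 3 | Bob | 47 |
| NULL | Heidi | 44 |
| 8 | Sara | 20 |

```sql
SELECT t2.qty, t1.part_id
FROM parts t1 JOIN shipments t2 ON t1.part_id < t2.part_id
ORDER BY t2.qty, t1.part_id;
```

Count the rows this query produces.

INNER JOIN keeps only pairs where the ON condition holds.
Matching on t1.part_id < t2.part_id. A NULL in a compared column never satisfies the condition.
- part_id=NULL: no matching t2 row, dropped.
- part_id=8: no matching t2 row, dropped.
- part_id=6: 3 matching t2 row(s), so 3 row(s) emitted.
- part_id=6: 3 matching t2 row(s), so 3 row(s) emitted.
- part_id=4: 3 matching t2 row(s), so 3 row(s) emitted.
- part_id=8: no matching t2 row, dropped.
Total: 9 rows.

9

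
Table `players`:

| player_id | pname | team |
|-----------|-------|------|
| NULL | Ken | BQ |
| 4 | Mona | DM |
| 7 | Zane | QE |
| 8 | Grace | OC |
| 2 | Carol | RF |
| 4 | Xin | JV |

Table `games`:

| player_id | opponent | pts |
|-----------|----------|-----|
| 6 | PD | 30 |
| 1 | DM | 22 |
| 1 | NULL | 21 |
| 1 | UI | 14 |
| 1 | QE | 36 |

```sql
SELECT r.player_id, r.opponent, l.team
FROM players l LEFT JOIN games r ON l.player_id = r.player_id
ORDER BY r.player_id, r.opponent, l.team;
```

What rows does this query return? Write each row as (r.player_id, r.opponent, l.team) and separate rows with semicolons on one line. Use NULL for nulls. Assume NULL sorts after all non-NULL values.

LEFT JOIN keeps every row from `players`; unmatched rows get NULL for `games`'s columns.
Matching on l.player_id = r.player_id. A NULL in a compared column never satisfies the condition.
Matched pairs: 0; unmatched l rows kept: 6.

(NULL, NULL, BQ); (NULL, NULL, DM); (NULL, NULL, JV); (NULL, NULL, OC); (NULL, NULL, QE); (NULL, NULL, RF)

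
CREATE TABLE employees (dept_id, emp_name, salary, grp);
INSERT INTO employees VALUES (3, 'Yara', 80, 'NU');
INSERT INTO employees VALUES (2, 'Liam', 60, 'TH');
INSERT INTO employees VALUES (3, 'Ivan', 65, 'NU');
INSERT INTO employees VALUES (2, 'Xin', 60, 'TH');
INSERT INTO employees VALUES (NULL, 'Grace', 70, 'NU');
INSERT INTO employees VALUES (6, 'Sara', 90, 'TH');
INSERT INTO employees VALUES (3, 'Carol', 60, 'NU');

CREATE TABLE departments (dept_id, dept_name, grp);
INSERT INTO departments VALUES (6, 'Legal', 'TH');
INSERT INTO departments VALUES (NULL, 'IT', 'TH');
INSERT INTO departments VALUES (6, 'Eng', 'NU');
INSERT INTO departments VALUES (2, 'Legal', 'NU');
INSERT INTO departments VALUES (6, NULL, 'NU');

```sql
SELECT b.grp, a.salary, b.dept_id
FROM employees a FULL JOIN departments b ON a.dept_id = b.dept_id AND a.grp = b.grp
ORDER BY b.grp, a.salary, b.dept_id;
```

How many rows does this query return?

11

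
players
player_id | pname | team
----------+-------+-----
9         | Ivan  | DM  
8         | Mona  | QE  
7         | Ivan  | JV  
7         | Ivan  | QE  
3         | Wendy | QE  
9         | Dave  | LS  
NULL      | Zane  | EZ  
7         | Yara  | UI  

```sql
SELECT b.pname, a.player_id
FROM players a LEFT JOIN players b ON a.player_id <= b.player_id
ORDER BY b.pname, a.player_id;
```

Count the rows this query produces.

33

LEFT JOIN keeps every row from `players a`; unmatched rows get NULL for `players b`'s columns.
Matching on a.player_id <= b.player_id. A NULL in a compared column never satisfies the condition.
Matched pairs: 32; unmatched a rows kept: 1.
Total: 32 matched + 1 padded = 33 rows.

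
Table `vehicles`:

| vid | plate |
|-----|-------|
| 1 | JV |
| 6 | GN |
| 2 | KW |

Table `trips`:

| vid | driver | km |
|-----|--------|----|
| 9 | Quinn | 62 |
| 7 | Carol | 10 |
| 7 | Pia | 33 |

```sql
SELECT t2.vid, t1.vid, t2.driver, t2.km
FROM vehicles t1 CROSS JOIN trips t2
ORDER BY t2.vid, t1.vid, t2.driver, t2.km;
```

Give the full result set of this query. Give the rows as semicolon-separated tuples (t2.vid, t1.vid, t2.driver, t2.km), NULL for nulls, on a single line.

CROSS JOIN pairs every row of `vehicles` with every row of `trips`: 3 × 3 = 9 rows.

(7, 1, Carol, 10); (7, 1, Pia, 33); (7, 2, Carol, 10); (7, 2, Pia, 33); (7, 6, Carol, 10); (7, 6, Pia, 33); (9, 1, Quinn, 62); (9, 2, Quinn, 62); (9, 6, Quinn, 62)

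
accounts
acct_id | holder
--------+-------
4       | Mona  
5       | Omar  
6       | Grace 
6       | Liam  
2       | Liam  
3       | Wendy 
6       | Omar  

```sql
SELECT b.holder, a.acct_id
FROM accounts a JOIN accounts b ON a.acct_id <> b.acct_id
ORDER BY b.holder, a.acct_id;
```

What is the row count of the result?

36

INNER JOIN keeps only pairs where the ON condition holds.
Matching on a.acct_id <> b.acct_id.
- a (acct_id=4) pairs with 6 row(s) of b.
- a (acct_id=5) pairs with 6 row(s) of b.
- a (acct_id=6) pairs with 4 row(s) of b.
- a (acct_id=6) pairs with 4 row(s) of b.
- a (acct_id=2) pairs with 6 row(s) of b.
- a (acct_id=3) pairs with 6 row(s) of b.
- a (acct_id=6) pairs with 4 row(s) of b.
Total: 36 rows.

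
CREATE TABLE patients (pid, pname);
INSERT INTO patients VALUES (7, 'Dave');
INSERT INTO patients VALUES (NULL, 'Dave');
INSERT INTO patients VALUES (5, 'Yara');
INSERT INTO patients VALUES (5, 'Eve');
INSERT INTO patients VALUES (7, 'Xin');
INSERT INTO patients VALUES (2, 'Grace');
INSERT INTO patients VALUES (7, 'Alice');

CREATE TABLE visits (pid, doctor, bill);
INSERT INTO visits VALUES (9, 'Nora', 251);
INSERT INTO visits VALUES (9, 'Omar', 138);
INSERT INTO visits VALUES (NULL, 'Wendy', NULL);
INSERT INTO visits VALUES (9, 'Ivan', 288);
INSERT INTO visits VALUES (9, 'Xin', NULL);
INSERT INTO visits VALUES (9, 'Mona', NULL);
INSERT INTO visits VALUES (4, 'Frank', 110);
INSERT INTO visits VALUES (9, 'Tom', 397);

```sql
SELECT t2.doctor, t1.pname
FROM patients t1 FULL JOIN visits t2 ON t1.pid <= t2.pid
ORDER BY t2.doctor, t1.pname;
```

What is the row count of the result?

FULL OUTER JOIN keeps every row from both sides; unmatched rows get NULL for the other side's columns.
Matching on t1.pid <= t2.pid. A NULL in a compared column never satisfies the condition.
- t1 (pid=7) pairs with 6 row(s) of t2.
- t1 (pid=NULL) has no partner → padded with NULL.
- t1 (pid=5) pairs with 6 row(s) of t2.
- t1 (pid=5) pairs with 6 row(s) of t2.
- t1 (pid=7) pairs with 6 row(s) of t2.
- t1 (pid=2) pairs with 7 row(s) of t2.
- t1 (pid=7) pairs with 6 row(s) of t2.
- plus 1 unmatched t2 row(s), each kept with NULL t1 columns.
Total: 37 matched + 2 padded = 39 rows.

39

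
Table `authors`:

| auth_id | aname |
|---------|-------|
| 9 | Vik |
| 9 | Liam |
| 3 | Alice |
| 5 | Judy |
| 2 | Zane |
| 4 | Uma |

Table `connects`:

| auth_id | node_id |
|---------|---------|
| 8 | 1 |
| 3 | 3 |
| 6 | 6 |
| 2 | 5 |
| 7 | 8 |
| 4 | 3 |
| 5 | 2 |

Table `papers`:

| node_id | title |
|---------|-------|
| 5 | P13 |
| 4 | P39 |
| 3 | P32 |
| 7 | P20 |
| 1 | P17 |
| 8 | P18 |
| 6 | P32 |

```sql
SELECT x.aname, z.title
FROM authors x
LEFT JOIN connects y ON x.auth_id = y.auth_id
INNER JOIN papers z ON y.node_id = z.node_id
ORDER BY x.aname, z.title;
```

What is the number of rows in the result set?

3

Step 1 — x LEFT JOIN y on auth_id → 6 row(s).
Then INNER JOIN `papers z` on node_id: keep only rows whose y.node_id appears in z.
Result: 3 row(s).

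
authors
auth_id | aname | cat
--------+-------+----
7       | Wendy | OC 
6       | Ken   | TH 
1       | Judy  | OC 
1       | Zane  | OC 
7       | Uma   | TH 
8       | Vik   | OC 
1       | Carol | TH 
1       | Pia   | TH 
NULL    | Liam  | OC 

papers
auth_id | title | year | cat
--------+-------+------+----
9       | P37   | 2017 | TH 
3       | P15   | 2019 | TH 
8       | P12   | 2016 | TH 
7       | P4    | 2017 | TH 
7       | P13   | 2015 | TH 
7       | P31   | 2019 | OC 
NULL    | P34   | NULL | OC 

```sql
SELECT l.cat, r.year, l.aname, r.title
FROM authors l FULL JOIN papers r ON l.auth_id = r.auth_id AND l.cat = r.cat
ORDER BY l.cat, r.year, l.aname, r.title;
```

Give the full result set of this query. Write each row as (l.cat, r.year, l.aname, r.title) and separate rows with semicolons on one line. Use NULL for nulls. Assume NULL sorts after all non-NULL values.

(OC, 2019, Wendy, P31); (OC, NULL, Judy, NULL); (OC, NULL, Liam, NULL); (OC, NULL, Vik, NULL); (OC, NULL, Zane, NULL); (TH, 2015, Uma, P13); (TH, 2017, Uma, P4); (TH, NULL, Carol, NULL); (TH, NULL, Ken, NULL); (TH, NULL, Pia, NULL); (NULL, 2016, NULL, P12); (NULL, 2017, NULL, P37); (NULL, 2019, NULL, P15); (NULL, NULL, NULL, P34)

FULL OUTER JOIN keeps every row from both sides; unmatched rows get NULL for the other side's columns.
Matching on l.auth_id = r.auth_id AND l.cat = r.cat. A NULL in a compared column never satisfies the condition.
- l (auth_id=7, cat=OC) pairs with 1 row(s) of r.
- l (auth_id=6, cat=TH) has no partner → padded with NULL.
- l (auth_id=1, cat=OC) has no partner → padded with NULL.
- l (auth_id=1, cat=OC) has no partner → padded with NULL.
- l (auth_id=7, cat=TH) pairs with 2 row(s) of r.
- l (auth_id=8, cat=OC) has no partner → padded with NULL.
- l (auth_id=1, cat=TH) has no partner → padded with NULL.
- l (auth_id=1, cat=TH) has no partner → padded with NULL.
- l (auth_id=NULL, cat=OC) has no partner → padded with NULL.
- plus 4 unmatched r row(s), each kept with NULL l columns.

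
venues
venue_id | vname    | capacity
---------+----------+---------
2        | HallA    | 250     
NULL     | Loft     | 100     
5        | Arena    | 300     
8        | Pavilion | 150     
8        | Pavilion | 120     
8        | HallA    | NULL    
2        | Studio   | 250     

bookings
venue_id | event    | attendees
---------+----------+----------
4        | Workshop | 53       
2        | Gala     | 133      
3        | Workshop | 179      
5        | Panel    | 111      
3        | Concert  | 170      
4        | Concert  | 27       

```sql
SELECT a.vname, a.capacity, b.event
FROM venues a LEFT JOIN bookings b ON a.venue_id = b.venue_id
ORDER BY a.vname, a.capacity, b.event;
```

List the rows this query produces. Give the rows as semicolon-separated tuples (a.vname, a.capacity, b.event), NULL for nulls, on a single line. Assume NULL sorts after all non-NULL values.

(Arena, 300, Panel); (HallA, 250, Gala); (HallA, NULL, NULL); (Loft, 100, NULL); (Pavilion, 120, NULL); (Pavilion, 150, NULL); (Studio, 250, Gala)

LEFT JOIN keeps every row from `venues`; unmatched rows get NULL for `bookings`'s columns.
Matching on a.venue_id = b.venue_id. A NULL in a compared column never satisfies the condition.
Matched pairs: 3; unmatched a rows kept: 4.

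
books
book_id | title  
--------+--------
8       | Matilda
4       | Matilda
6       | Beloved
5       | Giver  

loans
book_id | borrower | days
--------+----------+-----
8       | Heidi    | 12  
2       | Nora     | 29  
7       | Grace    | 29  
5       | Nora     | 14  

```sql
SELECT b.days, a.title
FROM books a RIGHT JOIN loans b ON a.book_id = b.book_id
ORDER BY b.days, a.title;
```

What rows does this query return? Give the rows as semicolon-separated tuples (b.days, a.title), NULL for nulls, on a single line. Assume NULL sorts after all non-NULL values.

RIGHT JOIN keeps every row from `loans`; unmatched rows get NULL for `books`'s columns.
Matching on a.book_id = b.book_id.
- a[0] book_id=8 → 1 match(es) in b → 1 row(s).
- a[1] book_id=4 → no match.
- a[2] book_id=6 → no match.
- a[3] book_id=5 → 1 match(es) in b → 1 row(s).
- 2 b row(s) had no a match → kept, a columns NULL.
After projecting and ordering:
b.days | a.title
12 | Matilda
14 | Giver
29 | NULL
29 | NULL

(12, Matilda); (14, Giver); (29, NULL); (29, NULL)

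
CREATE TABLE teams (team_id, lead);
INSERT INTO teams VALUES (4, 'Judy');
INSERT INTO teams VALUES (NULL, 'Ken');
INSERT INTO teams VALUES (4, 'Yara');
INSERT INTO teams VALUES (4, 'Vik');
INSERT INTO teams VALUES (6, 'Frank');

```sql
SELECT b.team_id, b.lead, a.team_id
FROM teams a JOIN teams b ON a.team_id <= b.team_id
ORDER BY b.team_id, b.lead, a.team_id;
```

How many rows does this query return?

13

INNER JOIN keeps only pairs where the ON condition holds.
Matching on a.team_id <= b.team_id. A NULL in a compared column never satisfies the condition.
- a (team_id=4) pairs with 4 row(s) of b.
- a (team_id=NULL) has no partner → excluded.
- a (team_id=4) pairs with 4 row(s) of b.
- a (team_id=4) pairs with 4 row(s) of b.
- a (team_id=6) pairs with 1 row(s) of b.
Total: 13 rows.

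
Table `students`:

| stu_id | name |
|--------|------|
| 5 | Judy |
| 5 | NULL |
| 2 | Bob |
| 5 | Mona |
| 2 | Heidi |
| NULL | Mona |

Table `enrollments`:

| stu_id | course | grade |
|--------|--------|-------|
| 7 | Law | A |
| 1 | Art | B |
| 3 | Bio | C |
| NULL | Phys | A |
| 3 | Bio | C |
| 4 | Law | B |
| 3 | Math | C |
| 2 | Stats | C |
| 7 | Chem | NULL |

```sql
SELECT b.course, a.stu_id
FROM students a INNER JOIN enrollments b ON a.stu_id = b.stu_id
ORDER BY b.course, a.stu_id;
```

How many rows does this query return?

2

INNER JOIN keeps only pairs where the ON condition holds.
Matching on a.stu_id = b.stu_id. A NULL in a compared column never satisfies the condition.
- a row (stu_id=5): no match → dropped.
- a row (stu_id=5): no match → dropped.
- a row (stu_id=2): matches 1 b row(s) → 1 output row(s).
- a row (stu_id=5): no match → dropped.
- a row (stu_id=2): matches 1 b row(s) → 1 output row(s).
- a row (stu_id=NULL): no match → dropped.
Total: 2 rows.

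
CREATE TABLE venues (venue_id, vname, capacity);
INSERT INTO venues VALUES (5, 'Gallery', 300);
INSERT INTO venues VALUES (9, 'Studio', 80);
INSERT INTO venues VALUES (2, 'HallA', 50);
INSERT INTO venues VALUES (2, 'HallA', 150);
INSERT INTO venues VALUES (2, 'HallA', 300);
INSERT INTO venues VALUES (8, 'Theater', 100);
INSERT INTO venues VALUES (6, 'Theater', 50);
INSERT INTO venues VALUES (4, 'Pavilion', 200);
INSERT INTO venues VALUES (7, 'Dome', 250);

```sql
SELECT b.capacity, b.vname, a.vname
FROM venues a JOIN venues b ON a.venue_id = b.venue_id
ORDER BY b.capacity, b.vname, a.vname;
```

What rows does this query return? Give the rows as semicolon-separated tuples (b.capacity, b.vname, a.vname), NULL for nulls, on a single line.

INNER JOIN keeps only pairs where the ON condition holds.
Matching on a.venue_id = b.venue_id.
- a[0] venue_id=5 → 1 match(es) in b → 1 row(s).
- a[1] venue_id=9 → 1 match(es) in b → 1 row(s).
- a[2] venue_id=2 → 3 match(es) in b → 3 row(s).
- a[3] venue_id=2 → 3 match(es) in b → 3 row(s).
- a[4] venue_id=2 → 3 match(es) in b → 3 row(s).
- a[5] venue_id=8 → 1 match(es) in b → 1 row(s).
- a[6] venue_id=6 → 1 match(es) in b → 1 row(s).
- a[7] venue_id=4 → 1 match(es) in b → 1 row(s).
- a[8] venue_id=7 → 1 match(es) in b → 1 row(s).

(50, HallA, HallA); (50, HallA, HallA); (50, HallA, HallA); (50, Theater, Theater); (80, Studio, Studio); (100, Theater, Theater); (150, HallA, HallA); (150, HallA, HallA); (150, HallA, HallA); (200, Pavilion, Pavilion); (250, Dome, Dome); (300, Gallery, Gallery); (300, HallA, HallA); (300, HallA, HallA); (300, HallA, HallA)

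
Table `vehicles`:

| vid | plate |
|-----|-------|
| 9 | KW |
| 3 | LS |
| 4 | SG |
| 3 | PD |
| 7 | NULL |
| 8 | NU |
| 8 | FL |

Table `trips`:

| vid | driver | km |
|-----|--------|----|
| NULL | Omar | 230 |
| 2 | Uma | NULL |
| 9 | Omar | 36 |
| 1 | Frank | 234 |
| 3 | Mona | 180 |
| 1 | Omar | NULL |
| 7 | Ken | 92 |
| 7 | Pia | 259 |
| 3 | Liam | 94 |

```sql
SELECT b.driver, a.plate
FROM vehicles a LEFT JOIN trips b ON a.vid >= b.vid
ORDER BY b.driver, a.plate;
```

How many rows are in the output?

44

LEFT JOIN keeps every row from `vehicles`; unmatched rows get NULL for `trips`'s columns.
Matching on a.vid >= b.vid. A NULL in a compared column never satisfies the condition.
- a[0] vid=9 → 8 match(es) in b → 8 row(s).
- a[1] vid=3 → 5 match(es) in b → 5 row(s).
- a[2] vid=4 → 5 match(es) in b → 5 row(s).
- a[3] vid=3 → 5 match(es) in b → 5 row(s).
- a[4] vid=7 → 7 match(es) in b → 7 row(s).
- a[5] vid=8 → 7 match(es) in b → 7 row(s).
- a[6] vid=8 → 7 match(es) in b → 7 row(s).
Total: 44 rows.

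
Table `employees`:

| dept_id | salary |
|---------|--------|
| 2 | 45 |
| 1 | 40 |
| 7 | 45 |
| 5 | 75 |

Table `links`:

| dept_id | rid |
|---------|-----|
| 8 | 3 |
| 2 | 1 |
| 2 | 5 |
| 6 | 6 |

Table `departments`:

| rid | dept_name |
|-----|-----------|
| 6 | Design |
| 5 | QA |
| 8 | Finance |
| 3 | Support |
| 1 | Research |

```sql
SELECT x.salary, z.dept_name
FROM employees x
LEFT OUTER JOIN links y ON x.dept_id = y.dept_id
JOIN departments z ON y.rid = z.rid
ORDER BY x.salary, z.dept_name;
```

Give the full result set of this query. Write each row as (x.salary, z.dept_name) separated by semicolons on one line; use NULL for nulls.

Step 1 — x LEFT JOIN y on dept_id → 5 row(s).
Then INNER JOIN `departments z` on rid: keep only rows whose y.rid appears in z.

(45, QA); (45, Research)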